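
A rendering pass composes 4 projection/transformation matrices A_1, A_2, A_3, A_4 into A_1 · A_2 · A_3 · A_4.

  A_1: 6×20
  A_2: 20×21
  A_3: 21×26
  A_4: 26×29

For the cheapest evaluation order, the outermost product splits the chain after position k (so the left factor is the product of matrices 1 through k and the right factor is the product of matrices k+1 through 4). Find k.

Adjacent pairs: A_1A_2 = 6·20·21 = 2520; A_2A_3 = 20·21·26 = 10920; A_3A_4 = 21·26·29 = 15834.
Length 3: A_1..A_3: k=1: 0+10920+6·20·26=14040; k=2: 2520+0+6·21·26=5796 → min 5796 | A_2..A_4: k=2: 0+15834+20·21·29=28014; k=3: 10920+0+20·26·29=26000 → min 26000.
Top-level splits: k=1: (A_1..A_1)·(A_2..A_4) → 0+26000+6·20·29 = 29480; k=2: (A_1..A_2)·(A_3..A_4) → 2520+15834+6·21·29 = 22008; k=3: (A_1..A_3)·(A_4..A_4) → 5796+0+6·26·29 = 10320.
Best split is after A_3, i.e. k = 3.

3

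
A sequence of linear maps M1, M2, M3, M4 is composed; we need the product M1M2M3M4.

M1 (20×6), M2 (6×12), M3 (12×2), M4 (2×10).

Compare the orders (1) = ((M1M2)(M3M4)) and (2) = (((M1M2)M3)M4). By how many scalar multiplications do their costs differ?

1760

Order (1) = ((M1M2)(M3M4)): (M1M2): 20×6 by 6×12 → 20×12, cost 20·6·12 = 1440; (M3M4): 12×2 by 2×10 → 12×10, cost 12·2·10 = 240; ((M1M2)(M3M4)): 20×12 by 12×10 → 20×10, cost 20·12·10 = 2400; cumulative 4080. Total 4080.
Order (2) = (((M1M2)M3)M4): (M1M2): 20×6 by 6×12 → 20×12, cost 20·6·12 = 1440; ((M1M2)M3): 20×12 by 12×2 → 20×2, cost 20·12·2 = 480; cumulative 1920; (((M1M2)M3)M4): 20×2 by 2×10 → 20×10, cost 20·2·10 = 400; cumulative 2320. Total 2320.
Difference: |4080 − 2320| = 1760.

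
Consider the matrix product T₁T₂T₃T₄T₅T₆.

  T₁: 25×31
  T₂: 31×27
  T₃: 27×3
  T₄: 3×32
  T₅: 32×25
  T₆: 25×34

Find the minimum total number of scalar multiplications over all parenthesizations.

Adjacent pairs: T₁T₂ = 25·31·27 = 20925; T₂T₃ = 31·27·3 = 2511; T₃T₄ = 27·3·32 = 2592; T₄T₅ = 3·32·25 = 2400; T₅T₆ = 32·25·34 = 27200.
Length 3: T₁..T₃: k=1: 0+2511+25·31·3=4836; k=2: 20925+0+25·27·3=22950 → min 4836 | T₂..T₄: k=2: 0+2592+31·27·32=29376; k=3: 2511+0+31·3·32=5487 → min 5487 | T₃..T₅: k=3: 0+2400+27·3·25=4425; k=4: 2592+0+27·32·25=24192 → min 4425 | T₄..T₆: k=4: 0+27200+3·32·34=30464; k=5: 2400+0+3·25·34=4950 → min 4950.
Length 4: T₁..T₄: k=1: 0+5487+25·31·32=30287; k=2: 20925+2592+25·27·32=45117; k=3: 4836+0+25·3·32=7236 → min 7236 | T₂..T₅: k=2: 0+4425+31·27·25=25350; k=3: 2511+2400+31·3·25=7236; k=4: 5487+0+31·32·25=30287 → min 7236 | T₃..T₆: k=3: 0+4950+27·3·34=7704; k=4: 2592+27200+27·32·34=59168; k=5: 4425+0+27·25·34=27375 → min 7704.
Length 5: T₁..T₅: k=1: 0+7236+25·31·25=26611; k=2: 20925+4425+25·27·25=42225; k=3: 4836+2400+25·3·25=9111; k=4: 7236+0+25·32·25=27236 → min 9111 | T₂..T₆: k=2: 0+7704+31·27·34=36162; k=3: 2511+4950+31·3·34=10623; k=4: 5487+27200+31·32·34=66415; k=5: 7236+0+31·25·34=33586 → min 10623.
Length 6: T₁..T₆: k=1: 0+10623+25·31·34=36973; k=2: 20925+7704+25·27·34=51579; k=3: 4836+4950+25·3·34=12336; k=4: 7236+27200+25·32·34=61636; k=5: 9111+0+25·25·34=30361 → min 12336.
Optimal order: ((T₁(T₂T₃))((T₄T₅)T₆)) with cost 12336.

12336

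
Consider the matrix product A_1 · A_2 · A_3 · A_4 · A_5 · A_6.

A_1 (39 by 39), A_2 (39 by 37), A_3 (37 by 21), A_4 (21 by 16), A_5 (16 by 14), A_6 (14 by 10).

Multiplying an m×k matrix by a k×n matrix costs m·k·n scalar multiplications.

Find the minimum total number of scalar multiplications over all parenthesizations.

43010

Adjacent pairs: A_1A_2 = 39·39·37 = 56277; A_2A_3 = 39·37·21 = 30303; A_3A_4 = 37·21·16 = 12432; A_4A_5 = 21·16·14 = 4704; A_5A_6 = 16·14·10 = 2240.
Length 3: A_1..A_3: k=1: 0+30303+39·39·21=62244; k=2: 56277+0+39·37·21=86580 → min 62244 | A_2..A_4: k=2: 0+12432+39·37·16=35520; k=3: 30303+0+39·21·16=43407 → min 35520 | A_3..A_5: k=3: 0+4704+37·21·14=15582; k=4: 12432+0+37·16·14=20720 → min 15582 | A_4..A_6: k=4: 0+2240+21·16·10=5600; k=5: 4704+0+21·14·10=7644 → min 5600.
Length 4: A_1..A_4: k=1: 0+35520+39·39·16=59856; k=2: 56277+12432+39·37·16=91797; k=3: 62244+0+39·21·16=75348 → min 59856 | A_2..A_5: k=2: 0+15582+39·37·14=35784; k=3: 30303+4704+39·21·14=46473; k=4: 35520+0+39·16·14=44256 → min 35784 | A_3..A_6: k=3: 0+5600+37·21·10=13370; k=4: 12432+2240+37·16·10=20592; k=5: 15582+0+37·14·10=20762 → min 13370.
Length 5: A_1..A_5: k=1: 0+35784+39·39·14=57078; k=2: 56277+15582+39·37·14=92061; k=3: 62244+4704+39·21·14=78414; k=4: 59856+0+39·16·14=68592 → min 57078 | A_2..A_6: k=2: 0+13370+39·37·10=27800; k=3: 30303+5600+39·21·10=44093; k=4: 35520+2240+39·16·10=44000; k=5: 35784+0+39·14·10=41244 → min 27800.
Length 6: A_1..A_6: k=1: 0+27800+39·39·10=43010; k=2: 56277+13370+39·37·10=84077; k=3: 62244+5600+39·21·10=76034; k=4: 59856+2240+39·16·10=68336; k=5: 57078+0+39·14·10=62538 → min 43010.
Optimal order: (A_1 · (A_2 · (A_3 · (A_4 · (A_5 · A_6))))) with cost 43010.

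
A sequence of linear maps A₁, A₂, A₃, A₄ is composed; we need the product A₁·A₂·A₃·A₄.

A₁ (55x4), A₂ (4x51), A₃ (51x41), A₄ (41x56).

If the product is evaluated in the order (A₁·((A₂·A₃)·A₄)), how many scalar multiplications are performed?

29868

(A₂·A₃): 4×51 by 51×41 → 4×41, cost 4·51·41 = 8364
((A₂·A₃)·A₄): 4×41 by 41×56 → 4×56, cost 4·41·56 = 9184; cumulative 17548
(A₁·((A₂·A₃)·A₄)): 55×4 by 4×56 → 55×56, cost 55·4·56 = 12320; cumulative 29868
Total: 29868 scalar multiplications.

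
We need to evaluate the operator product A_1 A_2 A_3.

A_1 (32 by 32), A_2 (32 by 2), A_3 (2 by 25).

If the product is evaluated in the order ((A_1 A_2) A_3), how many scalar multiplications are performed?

(A_1 A_2): 32×32 by 32×2 → 32×2, cost 32·32·2 = 2048
((A_1 A_2) A_3): 32×2 by 2×25 → 32×25, cost 32·2·25 = 1600; cumulative 3648
Total: 3648 scalar multiplications.

3648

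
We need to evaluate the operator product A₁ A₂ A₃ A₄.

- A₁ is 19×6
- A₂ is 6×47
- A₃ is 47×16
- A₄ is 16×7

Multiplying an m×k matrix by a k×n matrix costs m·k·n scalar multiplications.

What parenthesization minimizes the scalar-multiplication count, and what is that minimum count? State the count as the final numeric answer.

Adjacent pairs: A₁A₂ = 19·6·47 = 5358; A₂A₃ = 6·47·16 = 4512; A₃A₄ = 47·16·7 = 5264.
Length 3: A₁..A₃: k=1: 0+4512+19·6·16=6336; k=2: 5358+0+19·47·16=19646 → min 6336 | A₂..A₄: k=2: 0+5264+6·47·7=7238; k=3: 4512+0+6·16·7=5184 → min 5184.
Length 4: A₁..A₄: k=1: 0+5184+19·6·7=5982; k=2: 5358+5264+19·47·7=16873; k=3: 6336+0+19·16·7=8464 → min 5982.
Optimal parenthesization: (A₁ ((A₂ A₃) A₄)) with cost 5982.

5982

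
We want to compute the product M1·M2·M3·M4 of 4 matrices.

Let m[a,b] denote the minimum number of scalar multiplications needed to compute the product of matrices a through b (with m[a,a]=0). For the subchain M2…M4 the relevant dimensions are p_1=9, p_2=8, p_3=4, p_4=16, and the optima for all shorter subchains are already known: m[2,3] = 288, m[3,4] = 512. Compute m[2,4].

864

m[2,4] = min over k∈[2,3] of m[2,k]+m[k+1,4]+p_{1}·p_k·p_{4}.
k=2: 0 + 512 + 9·8·16 = 1664; k=3: 288 + 0 + 9·4·16 = 864.
Minimum: 864 at k=3.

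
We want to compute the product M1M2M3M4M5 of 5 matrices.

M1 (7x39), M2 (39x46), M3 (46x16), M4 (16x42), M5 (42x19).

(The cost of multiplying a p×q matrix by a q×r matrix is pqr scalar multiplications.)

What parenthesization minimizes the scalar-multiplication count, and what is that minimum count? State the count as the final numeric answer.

Adjacent pairs: M1M2 = 7·39·46 = 12558; M2M3 = 39·46·16 = 28704; M3M4 = 46·16·42 = 30912; M4M5 = 16·42·19 = 12768.
Length 3: M1..M3: k=1: 0+28704+7·39·16=33072; k=2: 12558+0+7·46·16=17710 → min 17710 | M2..M4: k=2: 0+30912+39·46·42=106260; k=3: 28704+0+39·16·42=54912 → min 54912 | M3..M5: k=3: 0+12768+46·16·19=26752; k=4: 30912+0+46·42·19=67620 → min 26752.
Length 4: M1..M4: k=1: 0+54912+7·39·42=66378; k=2: 12558+30912+7·46·42=56994; k=3: 17710+0+7·16·42=22414 → min 22414 | M2..M5: k=2: 0+26752+39·46·19=60838; k=3: 28704+12768+39·16·19=53328; k=4: 54912+0+39·42·19=86034 → min 53328.
Length 5: M1..M5: k=1: 0+53328+7·39·19=58515; k=2: 12558+26752+7·46·19=45428; k=3: 17710+12768+7·16·19=32606; k=4: 22414+0+7·42·19=28000 → min 28000.
Optimal parenthesization: ((((M1M2)M3)M4)M5) with cost 28000.

28000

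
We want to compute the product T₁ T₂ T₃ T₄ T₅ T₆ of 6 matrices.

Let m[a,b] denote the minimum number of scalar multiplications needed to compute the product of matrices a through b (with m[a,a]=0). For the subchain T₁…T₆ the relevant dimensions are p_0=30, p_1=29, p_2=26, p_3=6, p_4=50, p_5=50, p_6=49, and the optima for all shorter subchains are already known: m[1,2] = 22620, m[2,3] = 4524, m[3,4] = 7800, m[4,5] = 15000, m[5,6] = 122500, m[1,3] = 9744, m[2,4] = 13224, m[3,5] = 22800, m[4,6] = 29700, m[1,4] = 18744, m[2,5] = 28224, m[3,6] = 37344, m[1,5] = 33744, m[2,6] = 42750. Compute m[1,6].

m[1,6] = min over k∈[1,5] of m[1,k]+m[k+1,6]+p_{0}·p_k·p_{6}.
k=1: 0 + 42750 + 30·29·49 = 85380; k=2: 22620 + 37344 + 30·26·49 = 98184; k=3: 9744 + 29700 + 30·6·49 = 48264; k=4: 18744 + 122500 + 30·50·49 = 214744; k=5: 33744 + 0 + 30·50·49 = 107244.
Minimum: 48264 at k=3.

48264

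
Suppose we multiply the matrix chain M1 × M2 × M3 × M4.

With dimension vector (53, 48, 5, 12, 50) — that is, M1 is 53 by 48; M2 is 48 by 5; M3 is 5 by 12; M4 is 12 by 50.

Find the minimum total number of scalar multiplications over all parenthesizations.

28970

Adjacent pairs: M1M2 = 53·48·5 = 12720; M2M3 = 48·5·12 = 2880; M3M4 = 5·12·50 = 3000.
Length 3: M1..M3: k=1: 0+2880+53·48·12=33408; k=2: 12720+0+53·5·12=15900 → min 15900 | M2..M4: k=2: 0+3000+48·5·50=15000; k=3: 2880+0+48·12·50=31680 → min 15000.
Length 4: M1..M4: k=1: 0+15000+53·48·50=142200; k=2: 12720+3000+53·5·50=28970; k=3: 15900+0+53·12·50=47700 → min 28970.
Optimal order: ((M1 × M2) × (M3 × M4)) with cost 28970.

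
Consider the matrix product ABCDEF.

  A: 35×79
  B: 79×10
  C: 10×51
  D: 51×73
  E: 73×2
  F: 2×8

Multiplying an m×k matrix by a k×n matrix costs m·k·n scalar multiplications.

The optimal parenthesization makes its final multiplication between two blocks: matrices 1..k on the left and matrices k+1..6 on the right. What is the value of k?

5

Adjacent pairs: AB = 35·79·10 = 27650; BC = 79·10·51 = 40290; CD = 10·51·73 = 37230; DE = 51·73·2 = 7446; EF = 73·2·8 = 1168.
Length 3: A..C: k=1: 0+40290+35·79·51=181305; k=2: 27650+0+35·10·51=45500 → min 45500 | B..D: k=2: 0+37230+79·10·73=94900; k=3: 40290+0+79·51·73=334407 → min 94900 | C..E: k=3: 0+7446+10·51·2=8466; k=4: 37230+0+10·73·2=38690 → min 8466 | D..F: k=4: 0+1168+51·73·8=30952; k=5: 7446+0+51·2·8=8262 → min 8262.
Length 4: A..D: k=1: 0+94900+35·79·73=296745; k=2: 27650+37230+35·10·73=90430; k=3: 45500+0+35·51·73=175805 → min 90430 | B..E: k=2: 0+8466+79·10·2=10046; k=3: 40290+7446+79·51·2=55794; k=4: 94900+0+79·73·2=106434 → min 10046 | C..F: k=3: 0+8262+10·51·8=12342; k=4: 37230+1168+10·73·8=44238; k=5: 8466+0+10·2·8=8626 → min 8626.
Length 5: A..E: k=1: 0+10046+35·79·2=15576; k=2: 27650+8466+35·10·2=36816; k=3: 45500+7446+35·51·2=56516; k=4: 90430+0+35·73·2=95540 → min 15576 | B..F: k=2: 0+8626+79·10·8=14946; k=3: 40290+8262+79·51·8=80784; k=4: 94900+1168+79·73·8=142204; k=5: 10046+0+79·2·8=11310 → min 11310.
Top-level splits: k=1: (A..A)·(B..F) → 0+11310+35·79·8 = 33430; k=2: (A..B)·(C..F) → 27650+8626+35·10·8 = 39076; k=3: (A..C)·(D..F) → 45500+8262+35·51·8 = 68042; k=4: (A..D)·(E..F) → 90430+1168+35·73·8 = 112038; k=5: (A..E)·(F..F) → 15576+0+35·2·8 = 16136.
Best split is after E, i.e. k = 5.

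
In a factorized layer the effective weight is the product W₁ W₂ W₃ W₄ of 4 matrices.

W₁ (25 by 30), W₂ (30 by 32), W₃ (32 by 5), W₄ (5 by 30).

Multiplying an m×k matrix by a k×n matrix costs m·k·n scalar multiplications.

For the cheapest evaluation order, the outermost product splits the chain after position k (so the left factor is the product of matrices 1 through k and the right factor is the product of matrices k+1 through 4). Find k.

3

Adjacent pairs: W₁W₂ = 25·30·32 = 24000; W₂W₃ = 30·32·5 = 4800; W₃W₄ = 32·5·30 = 4800.
Length 3: W₁..W₃: k=1: 0+4800+25·30·5=8550; k=2: 24000+0+25·32·5=28000 → min 8550 | W₂..W₄: k=2: 0+4800+30·32·30=33600; k=3: 4800+0+30·5·30=9300 → min 9300.
Top-level splits: k=1: (W₁..W₁)·(W₂..W₄) → 0+9300+25·30·30 = 31800; k=2: (W₁..W₂)·(W₃..W₄) → 24000+4800+25·32·30 = 52800; k=3: (W₁..W₃)·(W₄..W₄) → 8550+0+25·5·30 = 12300.
Best split is after W₃, i.e. k = 3.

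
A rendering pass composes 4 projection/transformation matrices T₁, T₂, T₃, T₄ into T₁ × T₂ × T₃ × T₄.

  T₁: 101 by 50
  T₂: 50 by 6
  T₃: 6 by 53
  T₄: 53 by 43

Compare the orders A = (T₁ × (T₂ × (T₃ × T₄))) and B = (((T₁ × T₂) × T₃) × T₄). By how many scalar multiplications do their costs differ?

48873

Order A = (T₁ × (T₂ × (T₃ × T₄))): (T₃ × T₄): 6×53 by 53×43 → 6×43, cost 6·53·43 = 13674; (T₂ × (T₃ × T₄)): 50×6 by 6×43 → 50×43, cost 50·6·43 = 12900; cumulative 26574; (T₁ × (T₂ × (T₃ × T₄))): 101×50 by 50×43 → 101×43, cost 101·50·43 = 217150; cumulative 243724. Total 243724.
Order B = (((T₁ × T₂) × T₃) × T₄): (T₁ × T₂): 101×50 by 50×6 → 101×6, cost 101·50·6 = 30300; ((T₁ × T₂) × T₃): 101×6 by 6×53 → 101×53, cost 101·6·53 = 32118; cumulative 62418; (((T₁ × T₂) × T₃) × T₄): 101×53 by 53×43 → 101×43, cost 101·53·43 = 230179; cumulative 292597. Total 292597.
Difference: |243724 − 292597| = 48873.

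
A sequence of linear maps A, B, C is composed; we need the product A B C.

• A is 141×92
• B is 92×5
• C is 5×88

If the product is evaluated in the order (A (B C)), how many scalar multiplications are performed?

(B C): 92×5 by 5×88 → 92×88, cost 92·5·88 = 40480
(A (B C)): 141×92 by 92×88 → 141×88, cost 141·92·88 = 1141536; cumulative 1182016
Total: 1182016 scalar multiplications.

1182016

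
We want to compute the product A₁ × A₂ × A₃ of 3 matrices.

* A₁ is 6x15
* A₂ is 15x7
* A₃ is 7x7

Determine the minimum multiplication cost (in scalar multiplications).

924

Order (A₁ × (A₂ × A₃)): (A₂ × A₃): 15×7 by 7×7 → 15×7, cost 15·7·7 = 735; (A₁ × (A₂ × A₃)): 6×15 by 15×7 → 6×7, cost 6·15·7 = 630; cumulative 1365. Total 1365.
Order ((A₁ × A₂) × A₃): (A₁ × A₂): 6×15 by 15×7 → 6×7, cost 6·15·7 = 630; ((A₁ × A₂) × A₃): 6×7 by 7×7 → 6×7, cost 6·7·7 = 294; cumulative 924. Total 924.
Minimum: 924.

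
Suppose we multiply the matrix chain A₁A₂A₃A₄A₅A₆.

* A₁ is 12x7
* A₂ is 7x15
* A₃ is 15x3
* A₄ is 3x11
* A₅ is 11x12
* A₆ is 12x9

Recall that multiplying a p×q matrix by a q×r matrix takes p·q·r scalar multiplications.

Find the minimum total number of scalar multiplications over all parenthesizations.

Adjacent pairs: A₁A₂ = 12·7·15 = 1260; A₂A₃ = 7·15·3 = 315; A₃A₄ = 15·3·11 = 495; A₄A₅ = 3·11·12 = 396; A₅A₆ = 11·12·9 = 1188.
Length 3: A₁..A₃: k=1: 0+315+12·7·3=567; k=2: 1260+0+12·15·3=1800 → min 567 | A₂..A₄: k=2: 0+495+7·15·11=1650; k=3: 315+0+7·3·11=546 → min 546 | A₃..A₅: k=3: 0+396+15·3·12=936; k=4: 495+0+15·11·12=2475 → min 936 | A₄..A₆: k=4: 0+1188+3·11·9=1485; k=5: 396+0+3·12·9=720 → min 720.
Length 4: A₁..A₄: k=1: 0+546+12·7·11=1470; k=2: 1260+495+12·15·11=3735; k=3: 567+0+12·3·11=963 → min 963 | A₂..A₅: k=2: 0+936+7·15·12=2196; k=3: 315+396+7·3·12=963; k=4: 546+0+7·11·12=1470 → min 963 | A₃..A₆: k=3: 0+720+15·3·9=1125; k=4: 495+1188+15·11·9=3168; k=5: 936+0+15·12·9=2556 → min 1125.
Length 5: A₁..A₅: k=1: 0+963+12·7·12=1971; k=2: 1260+936+12·15·12=4356; k=3: 567+396+12·3·12=1395; k=4: 963+0+12·11·12=2547 → min 1395 | A₂..A₆: k=2: 0+1125+7·15·9=2070; k=3: 315+720+7·3·9=1224; k=4: 546+1188+7·11·9=2427; k=5: 963+0+7·12·9=1719 → min 1224.
Length 6: A₁..A₆: k=1: 0+1224+12·7·9=1980; k=2: 1260+1125+12·15·9=4005; k=3: 567+720+12·3·9=1611; k=4: 963+1188+12·11·9=3339; k=5: 1395+0+12·12·9=2691 → min 1611.
Optimal order: ((A₁(A₂A₃))((A₄A₅)A₆)) with cost 1611.

1611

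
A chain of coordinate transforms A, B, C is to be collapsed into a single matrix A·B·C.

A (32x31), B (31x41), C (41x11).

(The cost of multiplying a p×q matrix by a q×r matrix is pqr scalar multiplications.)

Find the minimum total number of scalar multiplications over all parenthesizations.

Order (A·(B·C)): (B·C): 31×41 by 41×11 → 31×11, cost 31·41·11 = 13981; (A·(B·C)): 32×31 by 31×11 → 32×11, cost 32·31·11 = 10912; cumulative 24893. Total 24893.
Order ((A·B)·C): (A·B): 32×31 by 31×41 → 32×41, cost 32·31·41 = 40672; ((A·B)·C): 32×41 by 41×11 → 32×11, cost 32·41·11 = 14432; cumulative 55104. Total 55104.
Minimum: 24893.

24893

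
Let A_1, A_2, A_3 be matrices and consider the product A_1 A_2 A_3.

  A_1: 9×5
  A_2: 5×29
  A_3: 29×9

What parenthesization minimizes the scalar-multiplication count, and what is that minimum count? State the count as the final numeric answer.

(A_1 (A_2 A_3)): cost 1710.
((A_1 A_2) A_3): cost 3654.
Optimal: (A_1 (A_2 A_3)) with cost 1710.

1710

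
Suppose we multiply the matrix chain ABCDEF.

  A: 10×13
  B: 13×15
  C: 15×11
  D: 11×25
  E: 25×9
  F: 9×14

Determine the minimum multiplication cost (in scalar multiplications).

Adjacent pairs: AB = 10·13·15 = 1950; BC = 13·15·11 = 2145; CD = 15·11·25 = 4125; DE = 11·25·9 = 2475; EF = 25·9·14 = 3150.
Length 3: A..C: k=1: 0+2145+10·13·11=3575; k=2: 1950+0+10·15·11=3600 → min 3575 | B..D: k=2: 0+4125+13·15·25=9000; k=3: 2145+0+13·11·25=5720 → min 5720 | C..E: k=3: 0+2475+15·11·9=3960; k=4: 4125+0+15·25·9=7500 → min 3960 | D..F: k=4: 0+3150+11·25·14=7000; k=5: 2475+0+11·9·14=3861 → min 3861.
Length 4: A..D: k=1: 0+5720+10·13·25=8970; k=2: 1950+4125+10·15·25=9825; k=3: 3575+0+10·11·25=6325 → min 6325 | B..E: k=2: 0+3960+13·15·9=5715; k=3: 2145+2475+13·11·9=5907; k=4: 5720+0+13·25·9=8645 → min 5715 | C..F: k=3: 0+3861+15·11·14=6171; k=4: 4125+3150+15·25·14=12525; k=5: 3960+0+15·9·14=5850 → min 5850.
Length 5: A..E: k=1: 0+5715+10·13·9=6885; k=2: 1950+3960+10·15·9=7260; k=3: 3575+2475+10·11·9=7040; k=4: 6325+0+10·25·9=8575 → min 6885 | B..F: k=2: 0+5850+13·15·14=8580; k=3: 2145+3861+13·11·14=8008; k=4: 5720+3150+13·25·14=13420; k=5: 5715+0+13·9·14=7353 → min 7353.
Length 6: A..F: k=1: 0+7353+10·13·14=9173; k=2: 1950+5850+10·15·14=9900; k=3: 3575+3861+10·11·14=8976; k=4: 6325+3150+10·25·14=12975; k=5: 6885+0+10·9·14=8145 → min 8145.
Optimal order: ((A(B(C(DE))))F) with cost 8145.

8145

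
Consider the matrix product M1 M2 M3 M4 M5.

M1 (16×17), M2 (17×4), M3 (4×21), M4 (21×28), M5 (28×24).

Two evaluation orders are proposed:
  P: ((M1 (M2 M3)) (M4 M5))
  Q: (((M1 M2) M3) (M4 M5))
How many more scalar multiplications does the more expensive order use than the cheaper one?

4708

Order P = ((M1 (M2 M3)) (M4 M5)): (M2 M3): 17×4 by 4×21 → 17×21, cost 17·4·21 = 1428; (M1 (M2 M3)): 16×17 by 17×21 → 16×21, cost 16·17·21 = 5712; cumulative 7140; (M4 M5): 21×28 by 28×24 → 21×24, cost 21·28·24 = 14112; ((M1 (M2 M3)) (M4 M5)): 16×21 by 21×24 → 16×24, cost 16·21·24 = 8064; cumulative 29316. Total 29316.
Order Q = (((M1 M2) M3) (M4 M5)): (M1 M2): 16×17 by 17×4 → 16×4, cost 16·17·4 = 1088; ((M1 M2) M3): 16×4 by 4×21 → 16×21, cost 16·4·21 = 1344; cumulative 2432; (M4 M5): 21×28 by 28×24 → 21×24, cost 21·28·24 = 14112; (((M1 M2) M3) (M4 M5)): 16×21 by 21×24 → 16×24, cost 16·21·24 = 8064; cumulative 24608. Total 24608.
Difference: |29316 − 24608| = 4708.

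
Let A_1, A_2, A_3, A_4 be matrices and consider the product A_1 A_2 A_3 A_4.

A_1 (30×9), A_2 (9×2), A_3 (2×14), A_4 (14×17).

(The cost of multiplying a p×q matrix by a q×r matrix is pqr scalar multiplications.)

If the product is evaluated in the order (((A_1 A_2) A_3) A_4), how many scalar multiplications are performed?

8520

(A_1 A_2): 30×9 by 9×2 → 30×2, cost 30·9·2 = 540
((A_1 A_2) A_3): 30×2 by 2×14 → 30×14, cost 30·2·14 = 840; cumulative 1380
(((A_1 A_2) A_3) A_4): 30×14 by 14×17 → 30×17, cost 30·14·17 = 7140; cumulative 8520
Total: 8520 scalar multiplications.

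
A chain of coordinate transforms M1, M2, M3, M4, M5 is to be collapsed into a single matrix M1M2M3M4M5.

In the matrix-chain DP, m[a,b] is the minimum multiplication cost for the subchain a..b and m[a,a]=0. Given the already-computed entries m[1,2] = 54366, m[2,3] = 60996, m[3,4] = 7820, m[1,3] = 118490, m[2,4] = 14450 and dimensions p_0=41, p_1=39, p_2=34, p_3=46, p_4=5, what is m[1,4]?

22445

m[1,4] = min over k∈[1,3] of m[1,k]+m[k+1,4]+p_{0}·p_k·p_{4}.
k=1: 0 + 14450 + 41·39·5 = 22445; k=2: 54366 + 7820 + 41·34·5 = 69156; k=3: 118490 + 0 + 41·46·5 = 127920.
Minimum: 22445 at k=1.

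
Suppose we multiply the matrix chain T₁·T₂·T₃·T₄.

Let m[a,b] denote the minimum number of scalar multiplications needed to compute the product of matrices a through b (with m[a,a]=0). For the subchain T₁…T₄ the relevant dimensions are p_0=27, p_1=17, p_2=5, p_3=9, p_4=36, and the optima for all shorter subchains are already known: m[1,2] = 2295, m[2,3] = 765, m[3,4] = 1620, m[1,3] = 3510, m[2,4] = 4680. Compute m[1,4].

m[1,4] = min over k∈[1,3] of m[1,k]+m[k+1,4]+p_{0}·p_k·p_{4}.
k=1: 0 + 4680 + 27·17·36 = 21204; k=2: 2295 + 1620 + 27·5·36 = 8775; k=3: 3510 + 0 + 27·9·36 = 12258.
Minimum: 8775 at k=2.

8775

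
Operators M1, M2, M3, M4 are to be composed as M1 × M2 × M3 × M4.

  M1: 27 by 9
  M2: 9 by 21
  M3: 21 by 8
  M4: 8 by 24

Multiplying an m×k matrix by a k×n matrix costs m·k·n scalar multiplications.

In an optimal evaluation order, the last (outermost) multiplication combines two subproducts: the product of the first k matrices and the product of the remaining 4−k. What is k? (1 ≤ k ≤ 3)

Adjacent pairs: M1M2 = 27·9·21 = 5103; M2M3 = 9·21·8 = 1512; M3M4 = 21·8·24 = 4032.
Length 3: M1..M3: k=1: 0+1512+27·9·8=3456; k=2: 5103+0+27·21·8=9639 → min 3456 | M2..M4: k=2: 0+4032+9·21·24=8568; k=3: 1512+0+9·8·24=3240 → min 3240.
Top-level splits: k=1: (M1..M1)·(M2..M4) → 0+3240+27·9·24 = 9072; k=2: (M1..M2)·(M3..M4) → 5103+4032+27·21·24 = 22743; k=3: (M1..M3)·(M4..M4) → 3456+0+27·8·24 = 8640.
Best split is after M3, i.e. k = 3.

3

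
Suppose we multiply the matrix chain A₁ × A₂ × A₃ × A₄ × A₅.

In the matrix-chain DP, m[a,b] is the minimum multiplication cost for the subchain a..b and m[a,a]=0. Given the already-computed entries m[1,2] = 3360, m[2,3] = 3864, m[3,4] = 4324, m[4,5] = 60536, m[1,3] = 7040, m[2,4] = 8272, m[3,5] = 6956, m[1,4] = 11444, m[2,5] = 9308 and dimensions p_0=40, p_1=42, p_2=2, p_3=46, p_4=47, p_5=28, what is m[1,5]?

m[1,5] = min over k∈[1,4] of m[1,k]+m[k+1,5]+p_{0}·p_k·p_{5}.
k=1: 0 + 9308 + 40·42·28 = 56348; k=2: 3360 + 6956 + 40·2·28 = 12556; k=3: 7040 + 60536 + 40·46·28 = 119096; k=4: 11444 + 0 + 40·47·28 = 64084.
Minimum: 12556 at k=2.

12556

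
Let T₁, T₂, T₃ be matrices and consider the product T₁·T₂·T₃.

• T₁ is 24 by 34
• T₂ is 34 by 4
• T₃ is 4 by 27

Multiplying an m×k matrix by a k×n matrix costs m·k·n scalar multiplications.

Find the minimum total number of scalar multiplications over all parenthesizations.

Order (T₁·(T₂·T₃)): (T₂·T₃): 34×4 by 4×27 → 34×27, cost 34·4·27 = 3672; (T₁·(T₂·T₃)): 24×34 by 34×27 → 24×27, cost 24·34·27 = 22032; cumulative 25704. Total 25704.
Order ((T₁·T₂)·T₃): (T₁·T₂): 24×34 by 34×4 → 24×4, cost 24·34·4 = 3264; ((T₁·T₂)·T₃): 24×4 by 4×27 → 24×27, cost 24·4·27 = 2592; cumulative 5856. Total 5856.
Minimum: 5856.

5856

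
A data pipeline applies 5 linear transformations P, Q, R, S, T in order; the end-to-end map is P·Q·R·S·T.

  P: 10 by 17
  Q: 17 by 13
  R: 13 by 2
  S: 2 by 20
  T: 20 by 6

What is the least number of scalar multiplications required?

1142

Adjacent pairs: PQ = 10·17·13 = 2210; QR = 17·13·2 = 442; RS = 13·2·20 = 520; ST = 2·20·6 = 240.
Length 3: P..R: k=1: 0+442+10·17·2=782; k=2: 2210+0+10·13·2=2470 → min 782 | Q..S: k=2: 0+520+17·13·20=4940; k=3: 442+0+17·2·20=1122 → min 1122 | R..T: k=3: 0+240+13·2·6=396; k=4: 520+0+13·20·6=2080 → min 396.
Length 4: P..S: k=1: 0+1122+10·17·20=4522; k=2: 2210+520+10·13·20=5330; k=3: 782+0+10·2·20=1182 → min 1182 | Q..T: k=2: 0+396+17·13·6=1722; k=3: 442+240+17·2·6=886; k=4: 1122+0+17·20·6=3162 → min 886.
Length 5: P..T: k=1: 0+886+10·17·6=1906; k=2: 2210+396+10·13·6=3386; k=3: 782+240+10·2·6=1142; k=4: 1182+0+10·20·6=2382 → min 1142.
Optimal order: ((P·(Q·R))·(S·T)) with cost 1142.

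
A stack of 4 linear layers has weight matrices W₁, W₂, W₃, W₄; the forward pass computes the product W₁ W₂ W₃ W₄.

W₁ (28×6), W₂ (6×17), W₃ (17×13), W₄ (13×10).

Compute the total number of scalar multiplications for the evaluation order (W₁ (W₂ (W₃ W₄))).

(W₃ W₄): 17×13 by 13×10 → 17×10, cost 17·13·10 = 2210
(W₂ (W₃ W₄)): 6×17 by 17×10 → 6×10, cost 6·17·10 = 1020; cumulative 3230
(W₁ (W₂ (W₃ W₄))): 28×6 by 6×10 → 28×10, cost 28·6·10 = 1680; cumulative 4910
Total: 4910 scalar multiplications.

4910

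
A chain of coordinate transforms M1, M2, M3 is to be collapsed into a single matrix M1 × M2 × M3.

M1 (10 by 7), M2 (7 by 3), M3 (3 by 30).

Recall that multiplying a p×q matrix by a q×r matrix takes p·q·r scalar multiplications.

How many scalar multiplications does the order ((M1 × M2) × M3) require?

1110

(M1 × M2): 10×7 by 7×3 → 10×3, cost 10·7·3 = 210
((M1 × M2) × M3): 10×3 by 3×30 → 10×30, cost 10·3·30 = 900; cumulative 1110
Total: 1110 scalar multiplications.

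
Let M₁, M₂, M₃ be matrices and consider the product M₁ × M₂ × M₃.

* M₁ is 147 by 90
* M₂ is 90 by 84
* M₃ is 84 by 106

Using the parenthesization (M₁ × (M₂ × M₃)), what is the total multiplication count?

2203740

(M₂ × M₃): 90×84 by 84×106 → 90×106, cost 90·84·106 = 801360
(M₁ × (M₂ × M₃)): 147×90 by 90×106 → 147×106, cost 147·90·106 = 1402380; cumulative 2203740
Total: 2203740 scalar multiplications.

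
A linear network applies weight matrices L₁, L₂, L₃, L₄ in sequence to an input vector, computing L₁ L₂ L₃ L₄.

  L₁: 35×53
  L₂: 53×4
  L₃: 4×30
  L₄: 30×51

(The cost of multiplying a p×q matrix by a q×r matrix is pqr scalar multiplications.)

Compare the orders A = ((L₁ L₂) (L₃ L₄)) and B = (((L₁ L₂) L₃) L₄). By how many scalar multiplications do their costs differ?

Order A = ((L₁ L₂) (L₃ L₄)): (L₁ L₂): 35×53 by 53×4 → 35×4, cost 35·53·4 = 7420; (L₃ L₄): 4×30 by 30×51 → 4×51, cost 4·30·51 = 6120; ((L₁ L₂) (L₃ L₄)): 35×4 by 4×51 → 35×51, cost 35·4·51 = 7140; cumulative 20680. Total 20680.
Order B = (((L₁ L₂) L₃) L₄): (L₁ L₂): 35×53 by 53×4 → 35×4, cost 35·53·4 = 7420; ((L₁ L₂) L₃): 35×4 by 4×30 → 35×30, cost 35·4·30 = 4200; cumulative 11620; (((L₁ L₂) L₃) L₄): 35×30 by 30×51 → 35×51, cost 35·30·51 = 53550; cumulative 65170. Total 65170.
Difference: |20680 − 65170| = 44490.

44490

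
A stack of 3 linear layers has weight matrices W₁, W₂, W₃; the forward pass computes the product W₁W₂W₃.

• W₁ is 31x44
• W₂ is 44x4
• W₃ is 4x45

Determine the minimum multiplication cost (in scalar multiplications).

Order (W₁(W₂W₃)): (W₂W₃): 44×4 by 4×45 → 44×45, cost 44·4·45 = 7920; (W₁(W₂W₃)): 31×44 by 44×45 → 31×45, cost 31·44·45 = 61380; cumulative 69300. Total 69300.
Order ((W₁W₂)W₃): (W₁W₂): 31×44 by 44×4 → 31×4, cost 31·44·4 = 5456; ((W₁W₂)W₃): 31×4 by 4×45 → 31×45, cost 31·4·45 = 5580; cumulative 11036. Total 11036.
Minimum: 11036.

11036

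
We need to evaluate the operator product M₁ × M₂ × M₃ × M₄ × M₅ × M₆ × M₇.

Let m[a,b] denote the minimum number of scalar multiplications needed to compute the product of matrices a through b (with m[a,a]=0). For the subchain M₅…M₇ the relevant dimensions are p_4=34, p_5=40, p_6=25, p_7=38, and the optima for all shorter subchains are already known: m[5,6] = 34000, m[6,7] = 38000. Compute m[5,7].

m[5,7] = min over k∈[5,6] of m[5,k]+m[k+1,7]+p_{4}·p_k·p_{7}.
k=5: 0 + 38000 + 34·40·38 = 89680; k=6: 34000 + 0 + 34·25·38 = 66300.
Minimum: 66300 at k=6.

66300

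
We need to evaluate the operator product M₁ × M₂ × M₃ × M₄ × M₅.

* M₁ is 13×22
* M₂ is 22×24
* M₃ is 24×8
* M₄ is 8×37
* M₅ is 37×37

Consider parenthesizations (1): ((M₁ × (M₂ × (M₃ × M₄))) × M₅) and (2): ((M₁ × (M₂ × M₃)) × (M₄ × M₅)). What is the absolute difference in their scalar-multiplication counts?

33707

Order (1) = ((M₁ × (M₂ × (M₃ × M₄))) × M₅): (M₃ × M₄): 24×8 by 8×37 → 24×37, cost 24·8·37 = 7104; (M₂ × (M₃ × M₄)): 22×24 by 24×37 → 22×37, cost 22·24·37 = 19536; cumulative 26640; (M₁ × (M₂ × (M₃ × M₄))): 13×22 by 22×37 → 13×37, cost 13·22·37 = 10582; cumulative 37222; ((M₁ × (M₂ × (M₃ × M₄))) × M₅): 13×37 by 37×37 → 13×37, cost 13·37·37 = 17797; cumulative 55019. Total 55019.
Order (2) = ((M₁ × (M₂ × M₃)) × (M₄ × M₅)): (M₂ × M₃): 22×24 by 24×8 → 22×8, cost 22·24·8 = 4224; (M₁ × (M₂ × M₃)): 13×22 by 22×8 → 13×8, cost 13·22·8 = 2288; cumulative 6512; (M₄ × M₅): 8×37 by 37×37 → 8×37, cost 8·37·37 = 10952; ((M₁ × (M₂ × M₃)) × (M₄ × M₅)): 13×8 by 8×37 → 13×37, cost 13·8·37 = 3848; cumulative 21312. Total 21312.
Difference: |55019 − 21312| = 33707.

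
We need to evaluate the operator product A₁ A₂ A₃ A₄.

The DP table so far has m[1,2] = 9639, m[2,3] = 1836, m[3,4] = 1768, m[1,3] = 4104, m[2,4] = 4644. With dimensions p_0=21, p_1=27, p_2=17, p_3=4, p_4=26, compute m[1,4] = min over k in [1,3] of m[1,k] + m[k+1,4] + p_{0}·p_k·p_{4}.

m[1,4] = min over k∈[1,3] of m[1,k]+m[k+1,4]+p_{0}·p_k·p_{4}.
k=1: 0 + 4644 + 21·27·26 = 19386; k=2: 9639 + 1768 + 21·17·26 = 20689; k=3: 4104 + 0 + 21·4·26 = 6288.
Minimum: 6288 at k=3.

6288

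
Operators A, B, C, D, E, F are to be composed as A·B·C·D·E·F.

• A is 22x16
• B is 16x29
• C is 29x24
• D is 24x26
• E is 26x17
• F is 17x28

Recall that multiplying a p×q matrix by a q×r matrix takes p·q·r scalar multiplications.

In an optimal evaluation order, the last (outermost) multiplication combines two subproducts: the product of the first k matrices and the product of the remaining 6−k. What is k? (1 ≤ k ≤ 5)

5

Adjacent pairs: AB = 22·16·29 = 10208; BC = 16·29·24 = 11136; CD = 29·24·26 = 18096; DE = 24·26·17 = 10608; EF = 26·17·28 = 12376.
Length 3: A..C: k=1: 0+11136+22·16·24=19584; k=2: 10208+0+22·29·24=25520 → min 19584 | B..D: k=2: 0+18096+16·29·26=30160; k=3: 11136+0+16·24·26=21120 → min 21120 | C..E: k=3: 0+10608+29·24·17=22440; k=4: 18096+0+29·26·17=30914 → min 22440 | D..F: k=4: 0+12376+24·26·28=29848; k=5: 10608+0+24·17·28=22032 → min 22032.
Length 4: A..D: k=1: 0+21120+22·16·26=30272; k=2: 10208+18096+22·29·26=44892; k=3: 19584+0+22·24·26=33312 → min 30272 | B..E: k=2: 0+22440+16·29·17=30328; k=3: 11136+10608+16·24·17=28272; k=4: 21120+0+16·26·17=28192 → min 28192 | C..F: k=3: 0+22032+29·24·28=41520; k=4: 18096+12376+29·26·28=51584; k=5: 22440+0+29·17·28=36244 → min 36244.
Length 5: A..E: k=1: 0+28192+22·16·17=34176; k=2: 10208+22440+22·29·17=43494; k=3: 19584+10608+22·24·17=39168; k=4: 30272+0+22·26·17=39996 → min 34176 | B..F: k=2: 0+36244+16·29·28=49236; k=3: 11136+22032+16·24·28=43920; k=4: 21120+12376+16·26·28=45144; k=5: 28192+0+16·17·28=35808 → min 35808.
Top-level splits: k=1: (A..A)·(B..F) → 0+35808+22·16·28 = 45664; k=2: (A..B)·(C..F) → 10208+36244+22·29·28 = 64316; k=3: (A..C)·(D..F) → 19584+22032+22·24·28 = 56400; k=4: (A..D)·(E..F) → 30272+12376+22·26·28 = 58664; k=5: (A..E)·(F..F) → 34176+0+22·17·28 = 44648.
Best split is after E, i.e. k = 5.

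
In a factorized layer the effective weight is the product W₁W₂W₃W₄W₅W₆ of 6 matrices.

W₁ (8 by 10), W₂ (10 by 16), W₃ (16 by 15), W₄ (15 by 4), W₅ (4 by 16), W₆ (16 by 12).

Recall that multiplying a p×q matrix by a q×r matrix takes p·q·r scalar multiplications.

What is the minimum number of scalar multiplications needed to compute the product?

3072

Adjacent pairs: W₁W₂ = 8·10·16 = 1280; W₂W₃ = 10·16·15 = 2400; W₃W₄ = 16·15·4 = 960; W₄W₅ = 15·4·16 = 960; W₅W₆ = 4·16·12 = 768.
Length 3: W₁..W₃: k=1: 0+2400+8·10·15=3600; k=2: 1280+0+8·16·15=3200 → min 3200 | W₂..W₄: k=2: 0+960+10·16·4=1600; k=3: 2400+0+10·15·4=3000 → min 1600 | W₃..W₅: k=3: 0+960+16·15·16=4800; k=4: 960+0+16·4·16=1984 → min 1984 | W₄..W₆: k=4: 0+768+15·4·12=1488; k=5: 960+0+15·16·12=3840 → min 1488.
Length 4: W₁..W₄: k=1: 0+1600+8·10·4=1920; k=2: 1280+960+8·16·4=2752; k=3: 3200+0+8·15·4=3680 → min 1920 | W₂..W₅: k=2: 0+1984+10·16·16=4544; k=3: 2400+960+10·15·16=5760; k=4: 1600+0+10·4·16=2240 → min 2240 | W₃..W₆: k=3: 0+1488+16·15·12=4368; k=4: 960+768+16·4·12=2496; k=5: 1984+0+16·16·12=5056 → min 2496.
Length 5: W₁..W₅: k=1: 0+2240+8·10·16=3520; k=2: 1280+1984+8·16·16=5312; k=3: 3200+960+8·15·16=6080; k=4: 1920+0+8·4·16=2432 → min 2432 | W₂..W₆: k=2: 0+2496+10·16·12=4416; k=3: 2400+1488+10·15·12=5688; k=4: 1600+768+10·4·12=2848; k=5: 2240+0+10·16·12=4160 → min 2848.
Length 6: W₁..W₆: k=1: 0+2848+8·10·12=3808; k=2: 1280+2496+8·16·12=5312; k=3: 3200+1488+8·15·12=6128; k=4: 1920+768+8·4·12=3072; k=5: 2432+0+8·16·12=3968 → min 3072.
Optimal order: ((W₁(W₂(W₃W₄)))(W₅W₆)) with cost 3072.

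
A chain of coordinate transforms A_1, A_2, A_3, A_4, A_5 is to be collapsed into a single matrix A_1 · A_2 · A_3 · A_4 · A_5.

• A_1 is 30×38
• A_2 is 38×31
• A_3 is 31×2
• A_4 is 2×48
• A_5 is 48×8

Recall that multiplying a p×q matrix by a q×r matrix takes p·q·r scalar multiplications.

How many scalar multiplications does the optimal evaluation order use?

Adjacent pairs: A_1A_2 = 30·38·31 = 35340; A_2A_3 = 38·31·2 = 2356; A_3A_4 = 31·2·48 = 2976; A_4A_5 = 2·48·8 = 768.
Length 3: A_1..A_3: k=1: 0+2356+30·38·2=4636; k=2: 35340+0+30·31·2=37200 → min 4636 | A_2..A_4: k=2: 0+2976+38·31·48=59520; k=3: 2356+0+38·2·48=6004 → min 6004 | A_3..A_5: k=3: 0+768+31·2·8=1264; k=4: 2976+0+31·48·8=14880 → min 1264.
Length 4: A_1..A_4: k=1: 0+6004+30·38·48=60724; k=2: 35340+2976+30·31·48=82956; k=3: 4636+0+30·2·48=7516 → min 7516 | A_2..A_5: k=2: 0+1264+38·31·8=10688; k=3: 2356+768+38·2·8=3732; k=4: 6004+0+38·48·8=20596 → min 3732.
Length 5: A_1..A_5: k=1: 0+3732+30·38·8=12852; k=2: 35340+1264+30·31·8=44044; k=3: 4636+768+30·2·8=5884; k=4: 7516+0+30·48·8=19036 → min 5884.
Optimal order: ((A_1 · (A_2 · A_3)) · (A_4 · A_5)) with cost 5884.

5884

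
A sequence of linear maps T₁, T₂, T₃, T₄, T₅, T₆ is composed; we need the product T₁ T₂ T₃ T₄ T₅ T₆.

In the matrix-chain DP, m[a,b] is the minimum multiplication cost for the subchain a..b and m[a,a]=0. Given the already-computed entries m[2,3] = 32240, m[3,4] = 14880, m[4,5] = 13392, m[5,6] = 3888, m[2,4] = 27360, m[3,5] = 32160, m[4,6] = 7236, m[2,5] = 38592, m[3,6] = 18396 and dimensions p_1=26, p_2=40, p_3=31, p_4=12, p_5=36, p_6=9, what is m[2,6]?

m[2,6] = min over k∈[2,5] of m[2,k]+m[k+1,6]+p_{1}·p_k·p_{6}.
k=2: 0 + 18396 + 26·40·9 = 27756; k=3: 32240 + 7236 + 26·31·9 = 46730; k=4: 27360 + 3888 + 26·12·9 = 34056; k=5: 38592 + 0 + 26·36·9 = 47016.
Minimum: 27756 at k=2.

27756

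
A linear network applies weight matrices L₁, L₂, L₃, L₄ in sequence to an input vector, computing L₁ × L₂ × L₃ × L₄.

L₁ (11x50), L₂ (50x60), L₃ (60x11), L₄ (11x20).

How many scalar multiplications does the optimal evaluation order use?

41470

Adjacent pairs: L₁L₂ = 11·50·60 = 33000; L₂L₃ = 50·60·11 = 33000; L₃L₄ = 60·11·20 = 13200.
Length 3: L₁..L₃: k=1: 0+33000+11·50·11=39050; k=2: 33000+0+11·60·11=40260 → min 39050 | L₂..L₄: k=2: 0+13200+50·60·20=73200; k=3: 33000+0+50·11·20=44000 → min 44000.
Length 4: L₁..L₄: k=1: 0+44000+11·50·20=55000; k=2: 33000+13200+11·60·20=59400; k=3: 39050+0+11·11·20=41470 → min 41470.
Optimal order: ((L₁ × (L₂ × L₃)) × L₄) with cost 41470.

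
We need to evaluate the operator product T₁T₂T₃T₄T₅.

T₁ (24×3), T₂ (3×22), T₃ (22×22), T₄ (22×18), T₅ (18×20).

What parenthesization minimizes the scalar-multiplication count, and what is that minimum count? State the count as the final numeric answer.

Adjacent pairs: T₁T₂ = 24·3·22 = 1584; T₂T₃ = 3·22·22 = 1452; T₃T₄ = 22·22·18 = 8712; T₄T₅ = 22·18·20 = 7920.
Length 3: T₁..T₃: k=1: 0+1452+24·3·22=3036; k=2: 1584+0+24·22·22=13200 → min 3036 | T₂..T₄: k=2: 0+8712+3·22·18=9900; k=3: 1452+0+3·22·18=2640 → min 2640 | T₃..T₅: k=3: 0+7920+22·22·20=17600; k=4: 8712+0+22·18·20=16632 → min 16632.
Length 4: T₁..T₄: k=1: 0+2640+24·3·18=3936; k=2: 1584+8712+24·22·18=19800; k=3: 3036+0+24·22·18=12540 → min 3936 | T₂..T₅: k=2: 0+16632+3·22·20=17952; k=3: 1452+7920+3·22·20=10692; k=4: 2640+0+3·18·20=3720 → min 3720.
Length 5: T₁..T₅: k=1: 0+3720+24·3·20=5160; k=2: 1584+16632+24·22·20=28776; k=3: 3036+7920+24·22·20=21516; k=4: 3936+0+24·18·20=12576 → min 5160.
Optimal parenthesization: (T₁(((T₂T₃)T₄)T₅)) with cost 5160.

5160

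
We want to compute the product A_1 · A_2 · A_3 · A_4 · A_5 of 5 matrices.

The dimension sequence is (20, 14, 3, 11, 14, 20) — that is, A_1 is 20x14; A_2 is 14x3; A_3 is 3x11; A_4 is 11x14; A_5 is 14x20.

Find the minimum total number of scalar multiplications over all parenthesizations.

Adjacent pairs: A_1A_2 = 20·14·3 = 840; A_2A_3 = 14·3·11 = 462; A_3A_4 = 3·11·14 = 462; A_4A_5 = 11·14·20 = 3080.
Length 3: A_1..A_3: k=1: 0+462+20·14·11=3542; k=2: 840+0+20·3·11=1500 → min 1500 | A_2..A_4: k=2: 0+462+14·3·14=1050; k=3: 462+0+14·11·14=2618 → min 1050 | A_3..A_5: k=3: 0+3080+3·11·20=3740; k=4: 462+0+3·14·20=1302 → min 1302.
Length 4: A_1..A_4: k=1: 0+1050+20·14·14=4970; k=2: 840+462+20·3·14=2142; k=3: 1500+0+20·11·14=4580 → min 2142 | A_2..A_5: k=2: 0+1302+14·3·20=2142; k=3: 462+3080+14·11·20=6622; k=4: 1050+0+14·14·20=4970 → min 2142.
Length 5: A_1..A_5: k=1: 0+2142+20·14·20=7742; k=2: 840+1302+20·3·20=3342; k=3: 1500+3080+20·11·20=8980; k=4: 2142+0+20·14·20=7742 → min 3342.
Optimal order: ((A_1 · A_2) · ((A_3 · A_4) · A_5)) with cost 3342.

3342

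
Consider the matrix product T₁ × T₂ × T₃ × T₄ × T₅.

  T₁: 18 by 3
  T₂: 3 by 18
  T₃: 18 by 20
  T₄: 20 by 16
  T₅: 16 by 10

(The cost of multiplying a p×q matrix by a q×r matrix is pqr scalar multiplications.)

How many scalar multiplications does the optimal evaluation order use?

3060

Adjacent pairs: T₁T₂ = 18·3·18 = 972; T₂T₃ = 3·18·20 = 1080; T₃T₄ = 18·20·16 = 5760; T₄T₅ = 20·16·10 = 3200.
Length 3: T₁..T₃: k=1: 0+1080+18·3·20=2160; k=2: 972+0+18·18·20=7452 → min 2160 | T₂..T₄: k=2: 0+5760+3·18·16=6624; k=3: 1080+0+3·20·16=2040 → min 2040 | T₃..T₅: k=3: 0+3200+18·20·10=6800; k=4: 5760+0+18·16·10=8640 → min 6800.
Length 4: T₁..T₄: k=1: 0+2040+18·3·16=2904; k=2: 972+5760+18·18·16=11916; k=3: 2160+0+18·20·16=7920 → min 2904 | T₂..T₅: k=2: 0+6800+3·18·10=7340; k=3: 1080+3200+3·20·10=4880; k=4: 2040+0+3·16·10=2520 → min 2520.
Length 5: T₁..T₅: k=1: 0+2520+18·3·10=3060; k=2: 972+6800+18·18·10=11012; k=3: 2160+3200+18·20·10=8960; k=4: 2904+0+18·16·10=5784 → min 3060.
Optimal order: (T₁ × (((T₂ × T₃) × T₄) × T₅)) with cost 3060.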